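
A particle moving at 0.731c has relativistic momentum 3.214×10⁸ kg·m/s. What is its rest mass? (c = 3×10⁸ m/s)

γ = 1/√(1 - 0.731²) = 1.465
v = 0.731 × 3×10⁸ = 2.193×10⁸ m/s
m = p/(γv) = 3.214×10⁸/(1.465 × 2.193×10⁸) = 1.000 kg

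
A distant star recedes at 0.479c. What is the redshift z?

β = 0.479
(1+β)/(1-β) = 1.479/0.521 = 2.839
√(2.839) = 1.6849
z = 1.6849 - 1 = 0.6849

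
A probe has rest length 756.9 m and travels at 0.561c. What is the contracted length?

Proper length L₀ = 756.9 m
γ = 1/√(1 - 0.561²) = 1.208
L = L₀/γ = 756.9/1.208 = 626.6 m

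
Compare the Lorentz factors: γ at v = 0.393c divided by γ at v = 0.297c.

γ₁ = 1/√(1 - 0.393²) = 1.0875
γ₂ = 1/√(1 - 0.297²) = 1.0473
γ₁/γ₂ = 1.0875/1.0473 = 1.038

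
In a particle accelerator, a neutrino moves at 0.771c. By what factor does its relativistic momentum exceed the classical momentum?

p_rel = γmv, p_class = mv
Ratio = γ = 1/√(1 - 0.771²)
= 1/√(0.405559) = 1.570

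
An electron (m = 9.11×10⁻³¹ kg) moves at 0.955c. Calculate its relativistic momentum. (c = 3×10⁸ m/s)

γ = 1/√(1 - 0.955²) = 3.3715
v = 0.955 × 3×10⁸ = 2.865×10⁸ m/s
p = γmv = 3.3715 × 9.11×10⁻³¹ × 2.865×10⁸ = 8.800×10⁻²² kg·m/s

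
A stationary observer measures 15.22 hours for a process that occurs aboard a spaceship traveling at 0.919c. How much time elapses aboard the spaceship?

Dilated time Δt = 15.22 hours
γ = 1/√(1 - 0.919²) = 2.5364
Δt₀ = Δt/γ = 15.22/2.5364 = 6.001 hours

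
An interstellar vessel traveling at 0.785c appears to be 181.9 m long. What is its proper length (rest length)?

Contracted length L = 181.9 m
γ = 1/√(1 - 0.785²) = 1.614
L₀ = γL = 1.614 × 181.9 = 293.6 m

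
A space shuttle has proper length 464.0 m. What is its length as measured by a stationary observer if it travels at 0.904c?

Proper length L₀ = 464.0 m
γ = 1/√(1 - 0.904²) = 2.339
L = L₀/γ = 464.0/2.339 = 198.4 m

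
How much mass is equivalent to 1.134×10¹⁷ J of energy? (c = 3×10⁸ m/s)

From E = mc², we get m = E/c²
c² = (3×10⁸)² = 9×10¹⁶ m²/s²
m = 1.134×10¹⁷ / 9×10¹⁶ = 1.260 kg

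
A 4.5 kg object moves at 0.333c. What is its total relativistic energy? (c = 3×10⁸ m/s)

γ = 1/√(1 - 0.333²) = 1.0605
mc² = 4.5 × (3×10⁸)² = 4.050×10¹⁷ J
E = γmc² = 1.0605 × 4.050×10¹⁷ = 4.295×10¹⁷ J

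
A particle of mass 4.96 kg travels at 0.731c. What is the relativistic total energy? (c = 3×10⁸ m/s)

γ = 1/√(1 - 0.731²) = 1.4655
mc² = 4.96 × (3×10⁸)² = 4.464×10¹⁷ J
E = γmc² = 1.4655 × 4.464×10¹⁷ = 6.542×10¹⁷ J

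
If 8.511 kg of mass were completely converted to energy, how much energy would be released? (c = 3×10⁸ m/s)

Using E = mc²:
c² = (3×10⁸)² = 9×10¹⁶ m²/s²
E = 8.511 × 9×10¹⁶ = 7.660×10¹⁷ J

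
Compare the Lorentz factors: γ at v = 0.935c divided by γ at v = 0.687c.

γ₁ = 1/√(1 - 0.935²) = 2.820
γ₂ = 1/√(1 - 0.687²) = 1.376
γ₁/γ₂ = 2.820/1.376 = 2.049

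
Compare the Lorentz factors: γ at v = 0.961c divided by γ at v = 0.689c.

γ₁ = 1/√(1 - 0.961²) = 3.6160
γ₂ = 1/√(1 - 0.689²) = 1.3798
γ₁/γ₂ = 3.6160/1.3798 = 2.621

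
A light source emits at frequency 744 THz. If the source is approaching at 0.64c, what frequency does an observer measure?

β = v/c = 0.64
(1+β)/(1-β) = 1.64/0.36 = 4.556
Doppler factor = √(4.556) = 2.134
f_obs = 744 × 2.134 = 1588 THz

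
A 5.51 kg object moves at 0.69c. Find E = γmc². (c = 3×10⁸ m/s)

γ = 1/√(1 - 0.69²) = 1.3816
mc² = 5.51 × (3×10⁸)² = 4.959×10¹⁷ J
E = γmc² = 1.3816 × 4.959×10¹⁷ = 6.851×10¹⁷ J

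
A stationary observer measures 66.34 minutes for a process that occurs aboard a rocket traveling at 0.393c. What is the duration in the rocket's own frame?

Dilated time Δt = 66.34 minutes
γ = 1/√(1 - 0.393²) = 1.0875
Δt₀ = Δt/γ = 66.34/1.0875 = 61.00 minutes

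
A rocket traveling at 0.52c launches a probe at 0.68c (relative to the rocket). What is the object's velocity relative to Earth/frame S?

u = (u' + v)/(1 + u'v/c²)
Numerator: 0.68 + 0.52 = 1.2
Denominator: 1 + 0.3536 = 1.3536
u = 1.2/1.3536 = 0.8865c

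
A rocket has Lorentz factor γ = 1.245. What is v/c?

From γ = 1/√(1 - v²/c²):
1/γ² = 1/1.245² = 0.6452
v²/c² = 1 - 0.6452 = 0.3548
v/c = √(0.3548) = 0.5957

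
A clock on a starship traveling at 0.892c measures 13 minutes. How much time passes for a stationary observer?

Proper time Δt₀ = 13 minutes
γ = 1/√(1 - 0.892²) = 2.212
Δt = γΔt₀ = 2.212 × 13 = 28.76 minutes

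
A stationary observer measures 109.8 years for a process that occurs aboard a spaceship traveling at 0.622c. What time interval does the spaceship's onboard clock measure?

Dilated time Δt = 109.8 years
γ = 1/√(1 - 0.622²) = 1.277
Δt₀ = Δt/γ = 109.8/1.277 = 85.98 years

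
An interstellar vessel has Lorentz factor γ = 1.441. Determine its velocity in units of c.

From γ = 1/√(1 - v²/c²):
1/γ² = 1/1.441² = 0.4816
v²/c² = 1 - 0.4816 = 0.5184
v/c = √(0.5184) = 0.7200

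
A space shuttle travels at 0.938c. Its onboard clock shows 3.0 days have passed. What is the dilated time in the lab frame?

Proper time Δt₀ = 3.0 days
γ = 1/√(1 - 0.938²) = 2.885
Δt = γΔt₀ = 2.885 × 3.0 = 8.655 days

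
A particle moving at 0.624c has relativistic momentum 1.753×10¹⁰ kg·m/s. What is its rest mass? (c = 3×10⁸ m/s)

γ = 1/√(1 - 0.624²) = 1.2797
v = 0.624 × 3×10⁸ = 1.872×10⁸ m/s
m = p/(γv) = 1.753×10¹⁰/(1.2797 × 1.872×10⁸) = 73.18 kg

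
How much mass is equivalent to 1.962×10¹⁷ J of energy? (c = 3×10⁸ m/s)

From E = mc², we get m = E/c²
c² = (3×10⁸)² = 9×10¹⁶ m²/s²
m = 1.962×10¹⁷ / 9×10¹⁶ = 2.180 kg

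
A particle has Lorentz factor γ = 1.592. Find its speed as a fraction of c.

From γ = 1/√(1 - v²/c²):
1/γ² = 1/1.592² = 0.3946
v²/c² = 1 - 0.3946 = 0.6054
v/c = √(0.6054) = 0.7781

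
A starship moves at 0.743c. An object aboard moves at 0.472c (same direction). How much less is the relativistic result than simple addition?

Classical: u' + v = 0.472 + 0.743 = 1.215c
Relativistic: u = (0.472 + 0.743)/(1 + 0.350696) = 1.215/1.350696 = 0.8995c
Difference: 1.215 - 0.8995 = 0.3155c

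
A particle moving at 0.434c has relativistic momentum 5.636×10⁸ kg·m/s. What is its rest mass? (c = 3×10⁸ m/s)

γ = 1/√(1 - 0.434²) = 1.110
v = 0.434 × 3×10⁸ = 1.302×10⁸ m/s
m = p/(γv) = 5.636×10⁸/(1.110 × 1.302×10⁸) = 3.900 kg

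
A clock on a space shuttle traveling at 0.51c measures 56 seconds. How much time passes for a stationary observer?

Proper time Δt₀ = 56 seconds
γ = 1/√(1 - 0.51²) = 1.16255
Δt = γΔt₀ = 1.16255 × 56 = 65.10 seconds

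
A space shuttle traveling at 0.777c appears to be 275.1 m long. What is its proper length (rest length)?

Contracted length L = 275.1 m
γ = 1/√(1 - 0.777²) = 1.5886
L₀ = γL = 1.5886 × 275.1 = 437.0 m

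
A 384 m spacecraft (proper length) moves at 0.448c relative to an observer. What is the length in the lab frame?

Proper length L₀ = 384 m
γ = 1/√(1 - 0.448²) = 1.1185
L = L₀/γ = 384/1.1185 = 343.3 m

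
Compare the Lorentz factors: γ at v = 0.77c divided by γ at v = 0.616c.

γ₁ = 1/√(1 - 0.77²) = 1.567
γ₂ = 1/√(1 - 0.616²) = 1.269
γ₁/γ₂ = 1.567/1.269 = 1.235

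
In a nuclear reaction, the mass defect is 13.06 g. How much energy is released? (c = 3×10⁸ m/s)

Convert mass defect: Δm = 13.06 g = 0.01306 kg
E = Δm·c² = 0.01306 × (3×10⁸)²
= 0.01306 × 9×10¹⁶ = 1.175×10¹⁵ J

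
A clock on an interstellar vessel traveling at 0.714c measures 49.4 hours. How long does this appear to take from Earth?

Proper time Δt₀ = 49.4 hours
γ = 1/√(1 - 0.714²) = 1.4283
Δt = γΔt₀ = 1.4283 × 49.4 = 70.56 hours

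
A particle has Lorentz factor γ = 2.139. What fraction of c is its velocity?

From γ = 1/√(1 - v²/c²):
1/γ² = 1/2.139² = 0.2186
v²/c² = 1 - 0.2186 = 0.7814
v/c = √(0.7814) = 0.8840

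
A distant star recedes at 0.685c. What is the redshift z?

β = 0.685
(1+β)/(1-β) = 1.685/0.315 = 5.349
√(5.349) = 2.313
z = 2.313 - 1 = 1.313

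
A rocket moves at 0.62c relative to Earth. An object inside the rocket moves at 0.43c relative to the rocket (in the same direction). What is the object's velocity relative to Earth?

u = (u' + v)/(1 + u'v/c²)
Numerator: 0.43 + 0.62 = 1.05
Denominator: 1 + 0.2666 = 1.2666
u = 1.05/1.2666 = 0.8290c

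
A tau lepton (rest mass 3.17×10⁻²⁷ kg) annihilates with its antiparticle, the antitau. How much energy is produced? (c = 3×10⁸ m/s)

Both particles have the same rest mass, so total mass = 2m
E = 2m·c² = 2 × 3.17×10⁻²⁷ × (3×10⁸)²
= 2 × 3.17×10⁻²⁷ × 9×10¹⁶
= 5.706×10⁻¹⁰ J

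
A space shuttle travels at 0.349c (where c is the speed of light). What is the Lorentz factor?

v/c = 0.349, so (v/c)² = 0.121801
1 - (v/c)² = 0.878199
γ = 1/√(0.878199) = 1.067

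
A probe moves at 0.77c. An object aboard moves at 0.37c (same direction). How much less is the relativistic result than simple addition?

Classical: u' + v = 0.37 + 0.77 = 1.14c
Relativistic: u = (0.37 + 0.77)/(1 + 0.2849) = 1.14/1.2849 = 0.8872c
Difference: 1.14 - 0.8872 = 0.2528c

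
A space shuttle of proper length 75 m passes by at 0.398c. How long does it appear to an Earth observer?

Proper length L₀ = 75 m
γ = 1/√(1 - 0.398²) = 1.0901
L = L₀/γ = 75/1.0901 = 68.80 m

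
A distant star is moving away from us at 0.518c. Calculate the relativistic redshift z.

β = 0.518
(1+β)/(1-β) = 1.518/0.482 = 3.14938
√(3.14938) = 1.7746
z = 1.7746 - 1 = 0.7746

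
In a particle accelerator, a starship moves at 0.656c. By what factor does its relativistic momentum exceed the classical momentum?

p_rel = γmv, p_class = mv
Ratio = γ = 1/√(1 - 0.656²)
= 1/√(0.569664) = 1.325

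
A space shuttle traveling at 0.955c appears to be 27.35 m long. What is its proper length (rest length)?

Contracted length L = 27.35 m
γ = 1/√(1 - 0.955²) = 3.3715
L₀ = γL = 3.3715 × 27.35 = 92.21 m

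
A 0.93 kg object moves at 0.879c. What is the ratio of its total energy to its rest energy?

E = γmc², E₀ = mc²
E/E₀ = γ = 1/√(1 - 0.879²) = 2.097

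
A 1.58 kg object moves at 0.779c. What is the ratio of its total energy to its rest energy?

E = γmc², E₀ = mc²
E/E₀ = γ = 1/√(1 - 0.779²) = 1.595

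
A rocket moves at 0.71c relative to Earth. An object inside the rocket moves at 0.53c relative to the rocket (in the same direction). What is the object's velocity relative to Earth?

u = (u' + v)/(1 + u'v/c²)
Numerator: 0.53 + 0.71 = 1.24
Denominator: 1 + 0.3763 = 1.3763
u = 1.24/1.3763 = 0.9010c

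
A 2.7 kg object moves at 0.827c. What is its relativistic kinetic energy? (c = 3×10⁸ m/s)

γ = 1/√(1 - 0.827²) = 1.7787
γ - 1 = 0.7787
KE = (γ-1)mc² = 0.7787 × 2.7 × (3×10⁸)² = 1.892×10¹⁷ J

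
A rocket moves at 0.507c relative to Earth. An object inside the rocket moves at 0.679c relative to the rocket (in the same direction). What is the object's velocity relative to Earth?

u = (u' + v)/(1 + u'v/c²)
Numerator: 0.679 + 0.507 = 1.186
Denominator: 1 + 0.344253 = 1.344253
u = 1.186/1.344253 = 0.8823c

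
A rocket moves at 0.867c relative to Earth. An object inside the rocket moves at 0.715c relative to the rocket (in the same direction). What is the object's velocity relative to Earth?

u = (u' + v)/(1 + u'v/c²)
Numerator: 0.715 + 0.867 = 1.582
Denominator: 1 + 0.619905 = 1.619905
u = 1.582/1.619905 = 0.9766c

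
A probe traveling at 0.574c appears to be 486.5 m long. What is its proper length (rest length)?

Contracted length L = 486.5 m
γ = 1/√(1 - 0.574²) = 1.2212
L₀ = γL = 1.2212 × 486.5 = 594.1 m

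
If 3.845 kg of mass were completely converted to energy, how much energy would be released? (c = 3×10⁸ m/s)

Using E = mc²:
c² = (3×10⁸)² = 9×10¹⁶ m²/s²
E = 3.845 × 9×10¹⁶ = 3.461×10¹⁷ J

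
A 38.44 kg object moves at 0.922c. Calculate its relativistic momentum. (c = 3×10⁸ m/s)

γ = 1/√(1 - 0.922²) = 2.583
v = 0.922 × 3×10⁸ = 2.766×10⁸ m/s
p = γmv = 2.583 × 38.44 × 2.766×10⁸ = 2.746×10¹⁰ kg·m/s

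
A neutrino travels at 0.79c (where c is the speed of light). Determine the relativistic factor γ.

v/c = 0.79, so (v/c)² = 0.6241
1 - (v/c)² = 0.3759
γ = 1/√(0.3759) = 1.631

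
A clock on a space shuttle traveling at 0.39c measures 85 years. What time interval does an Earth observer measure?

Proper time Δt₀ = 85 years
γ = 1/√(1 - 0.39²) = 1.086
Δt = γΔt₀ = 1.086 × 85 = 92.31 years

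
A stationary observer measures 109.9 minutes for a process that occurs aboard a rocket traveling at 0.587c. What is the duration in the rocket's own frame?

Dilated time Δt = 109.9 minutes
γ = 1/√(1 - 0.587²) = 1.2352
Δt₀ = Δt/γ = 109.9/1.2352 = 88.97 minutes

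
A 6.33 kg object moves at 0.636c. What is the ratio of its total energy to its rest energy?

E = γmc², E₀ = mc²
E/E₀ = γ = 1/√(1 - 0.636²) = 1.296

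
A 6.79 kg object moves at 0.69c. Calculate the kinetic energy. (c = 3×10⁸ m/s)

γ = 1/√(1 - 0.69²) = 1.3816
γ - 1 = 0.3816
KE = (γ-1)mc² = 0.3816 × 6.79 × (3×10⁸)² = 2.332×10¹⁷ J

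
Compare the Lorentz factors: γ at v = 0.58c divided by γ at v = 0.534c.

γ₁ = 1/√(1 - 0.58²) = 1.228
γ₂ = 1/√(1 - 0.534²) = 1.183
γ₁/γ₂ = 1.228/1.183 = 1.038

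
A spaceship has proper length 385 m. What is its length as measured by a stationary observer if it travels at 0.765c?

Proper length L₀ = 385 m
γ = 1/√(1 - 0.765²) = 1.5527
L = L₀/γ = 385/1.5527 = 248.0 m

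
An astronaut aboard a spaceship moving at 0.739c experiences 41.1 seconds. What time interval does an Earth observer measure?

Proper time Δt₀ = 41.1 seconds
γ = 1/√(1 - 0.739²) = 1.48433
Δt = γΔt₀ = 1.48433 × 41.1 = 61.01 seconds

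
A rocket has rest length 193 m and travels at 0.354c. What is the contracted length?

Proper length L₀ = 193 m
γ = 1/√(1 - 0.354²) = 1.069
L = L₀/γ = 193/1.069 = 180.5 m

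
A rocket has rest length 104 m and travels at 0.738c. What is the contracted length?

Proper length L₀ = 104 m
γ = 1/√(1 - 0.738²) = 1.482
L = L₀/γ = 104/1.482 = 70.18 m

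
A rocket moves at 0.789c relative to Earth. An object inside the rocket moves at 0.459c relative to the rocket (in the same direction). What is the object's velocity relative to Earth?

u = (u' + v)/(1 + u'v/c²)
Numerator: 0.459 + 0.789 = 1.248
Denominator: 1 + 0.362151 = 1.362151
u = 1.248/1.362151 = 0.9162c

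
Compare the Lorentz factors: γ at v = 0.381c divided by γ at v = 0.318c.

γ₁ = 1/√(1 - 0.381²) = 1.0816
γ₂ = 1/√(1 - 0.318²) = 1.0548
γ₁/γ₂ = 1.0816/1.0548 = 1.025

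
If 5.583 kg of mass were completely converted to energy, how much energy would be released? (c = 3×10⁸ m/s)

Using E = mc²:
c² = (3×10⁸)² = 9×10¹⁶ m²/s²
E = 5.583 × 9×10¹⁶ = 5.025×10¹⁷ J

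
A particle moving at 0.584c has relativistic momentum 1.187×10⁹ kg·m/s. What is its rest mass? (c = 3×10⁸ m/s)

γ = 1/√(1 - 0.584²) = 1.2319
v = 0.584 × 3×10⁸ = 1.752×10⁸ m/s
m = p/(γv) = 1.187×10⁹/(1.2319 × 1.752×10⁸) = 5.500 kg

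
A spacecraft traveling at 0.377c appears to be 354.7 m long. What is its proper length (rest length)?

Contracted length L = 354.7 m
γ = 1/√(1 - 0.377²) = 1.0797
L₀ = γL = 1.0797 × 354.7 = 383.0 m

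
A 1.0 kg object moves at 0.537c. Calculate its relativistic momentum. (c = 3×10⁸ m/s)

γ = 1/√(1 - 0.537²) = 1.1854
v = 0.537 × 3×10⁸ = 1.611×10⁸ m/s
p = γmv = 1.1854 × 1.0 × 1.611×10⁸ = 1.910×10⁸ kg·m/s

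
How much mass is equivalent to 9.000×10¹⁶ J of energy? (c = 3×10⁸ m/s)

From E = mc², we get m = E/c²
c² = (3×10⁸)² = 9×10¹⁶ m²/s²
m = 9.000×10¹⁶ / 9×10¹⁶ = 1.000 kg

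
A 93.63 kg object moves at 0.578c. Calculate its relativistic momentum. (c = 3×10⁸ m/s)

γ = 1/√(1 - 0.578²) = 1.22543
v = 0.578 × 3×10⁸ = 1.734×10⁸ m/s
p = γmv = 1.22543 × 93.63 × 1.734×10⁸ = 1.990×10¹⁰ kg·m/s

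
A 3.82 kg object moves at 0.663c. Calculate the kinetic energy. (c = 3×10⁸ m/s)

γ = 1/√(1 - 0.663²) = 1.3358
γ - 1 = 0.3358
KE = (γ-1)mc² = 0.3358 × 3.82 × (3×10⁸)² = 1.154×10¹⁷ J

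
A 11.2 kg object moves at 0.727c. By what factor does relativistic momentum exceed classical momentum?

p_rel = γmv, p_class = mv
Ratio = γ = 1/√(1 - 0.727²) = 1.456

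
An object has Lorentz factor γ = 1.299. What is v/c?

From γ = 1/√(1 - v²/c²):
1/γ² = 1/1.299² = 0.5926
v²/c² = 1 - 0.5926 = 0.4074
v/c = √(0.4074) = 0.6383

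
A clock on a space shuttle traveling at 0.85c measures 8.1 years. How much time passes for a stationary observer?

Proper time Δt₀ = 8.1 years
γ = 1/√(1 - 0.85²) = 1.8983
Δt = γΔt₀ = 1.8983 × 8.1 = 15.38 years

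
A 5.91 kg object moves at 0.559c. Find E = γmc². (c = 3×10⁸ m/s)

γ = 1/√(1 - 0.559²) = 1.206
mc² = 5.91 × (3×10⁸)² = 5.319×10¹⁷ J
E = γmc² = 1.206 × 5.319×10¹⁷ = 6.415×10¹⁷ J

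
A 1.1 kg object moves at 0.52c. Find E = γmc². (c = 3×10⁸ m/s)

γ = 1/√(1 - 0.52²) = 1.171
mc² = 1.1 × (3×10⁸)² = 9.900×10¹⁶ J
E = γmc² = 1.171 × 9.900×10¹⁶ = 1.159×10¹⁷ J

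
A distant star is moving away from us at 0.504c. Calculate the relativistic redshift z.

β = 0.504
(1+β)/(1-β) = 1.504/0.496 = 3.032
√(3.032) = 1.7413
z = 1.7413 - 1 = 0.7413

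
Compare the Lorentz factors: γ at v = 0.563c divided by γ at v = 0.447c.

γ₁ = 1/√(1 - 0.563²) = 1.210
γ₂ = 1/√(1 - 0.447²) = 1.118
γ₁/γ₂ = 1.210/1.118 = 1.082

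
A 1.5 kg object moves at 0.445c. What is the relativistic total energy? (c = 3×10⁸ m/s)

γ = 1/√(1 - 0.445²) = 1.11666
mc² = 1.5 × (3×10⁸)² = 1.350×10¹⁷ J
E = γmc² = 1.11666 × 1.350×10¹⁷ = 1.507×10¹⁷ J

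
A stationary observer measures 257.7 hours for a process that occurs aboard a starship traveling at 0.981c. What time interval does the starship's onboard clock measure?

Dilated time Δt = 257.7 hours
γ = 1/√(1 - 0.981²) = 5.154
Δt₀ = Δt/γ = 257.7/5.154 = 50.00 hours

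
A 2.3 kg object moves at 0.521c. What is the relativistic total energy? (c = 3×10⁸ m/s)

γ = 1/√(1 - 0.521²) = 1.1716
mc² = 2.3 × (3×10⁸)² = 2.070×10¹⁷ J
E = γmc² = 1.1716 × 2.070×10¹⁷ = 2.425×10¹⁷ J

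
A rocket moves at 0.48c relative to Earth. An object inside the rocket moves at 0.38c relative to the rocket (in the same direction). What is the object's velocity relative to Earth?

u = (u' + v)/(1 + u'v/c²)
Numerator: 0.38 + 0.48 = 0.86
Denominator: 1 + 0.1824 = 1.1824
u = 0.86/1.1824 = 0.7273c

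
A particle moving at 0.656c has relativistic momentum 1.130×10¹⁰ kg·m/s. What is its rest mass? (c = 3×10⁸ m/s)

γ = 1/√(1 - 0.656²) = 1.3249
v = 0.656 × 3×10⁸ = 1.968×10⁸ m/s
m = p/(γv) = 1.130×10¹⁰/(1.3249 × 1.968×10⁸) = 43.34 kg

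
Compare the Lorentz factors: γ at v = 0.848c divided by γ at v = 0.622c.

γ₁ = 1/√(1 - 0.848²) = 1.8868
γ₂ = 1/√(1 - 0.622²) = 1.2771
γ₁/γ₂ = 1.8868/1.2771 = 1.477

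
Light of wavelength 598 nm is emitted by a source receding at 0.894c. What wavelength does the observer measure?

β = 0.894
Wavelength Doppler factor = √(1.894/0.106) = √(17.87) = 4.227
λ_obs = 598 × 4.227 = 2528 nm (redshift)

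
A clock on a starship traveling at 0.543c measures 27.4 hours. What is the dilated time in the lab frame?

Proper time Δt₀ = 27.4 hours
γ = 1/√(1 - 0.543²) = 1.191
Δt = γΔt₀ = 1.191 × 27.4 = 32.63 hours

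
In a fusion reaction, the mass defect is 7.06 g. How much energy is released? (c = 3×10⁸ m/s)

Convert mass defect: Δm = 7.06 g = 0.00706 kg
E = Δm·c² = 0.00706 × (3×10⁸)²
= 0.00706 × 9×10¹⁶ = 6.354×10¹⁴ J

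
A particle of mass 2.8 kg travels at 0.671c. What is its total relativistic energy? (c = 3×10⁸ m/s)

γ = 1/√(1 - 0.671²) = 1.349
mc² = 2.8 × (3×10⁸)² = 2.520×10¹⁷ J
E = γmc² = 1.349 × 2.520×10¹⁷ = 3.399×10¹⁷ J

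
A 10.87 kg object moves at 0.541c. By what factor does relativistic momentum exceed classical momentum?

p_rel = γmv, p_class = mv
Ratio = γ = 1/√(1 - 0.541²) = 1.189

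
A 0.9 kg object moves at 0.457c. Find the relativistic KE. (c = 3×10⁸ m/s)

γ = 1/√(1 - 0.457²) = 1.1243
γ - 1 = 0.1243
KE = (γ-1)mc² = 0.1243 × 0.9 × (3×10⁸)² = 1.007×10¹⁶ J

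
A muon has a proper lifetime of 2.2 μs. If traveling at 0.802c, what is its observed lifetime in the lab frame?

Proper lifetime τ₀ = 2.2 μs
γ = 1/√(1 - 0.802²) = 1.674
τ = γτ₀ = 1.674 × 2.2 μs = 3.683 μs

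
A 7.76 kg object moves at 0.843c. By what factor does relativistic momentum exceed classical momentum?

p_rel = γmv, p_class = mv
Ratio = γ = 1/√(1 - 0.843²) = 1.859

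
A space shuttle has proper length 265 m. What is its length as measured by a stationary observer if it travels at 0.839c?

Proper length L₀ = 265 m
γ = 1/√(1 - 0.839²) = 1.838
L = L₀/γ = 265/1.838 = 144.2 m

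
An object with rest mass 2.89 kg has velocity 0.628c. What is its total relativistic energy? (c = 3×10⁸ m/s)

γ = 1/√(1 - 0.628²) = 1.285
mc² = 2.89 × (3×10⁸)² = 2.601×10¹⁷ J
E = γmc² = 1.285 × 2.601×10¹⁷ = 3.342×10¹⁷ J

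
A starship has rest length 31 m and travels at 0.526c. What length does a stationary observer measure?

Proper length L₀ = 31 m
γ = 1/√(1 - 0.526²) = 1.1758
L = L₀/γ = 31/1.1758 = 26.37 m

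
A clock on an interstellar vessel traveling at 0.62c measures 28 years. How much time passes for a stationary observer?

Proper time Δt₀ = 28 years
γ = 1/√(1 - 0.62²) = 1.2745
Δt = γΔt₀ = 1.2745 × 28 = 35.69 years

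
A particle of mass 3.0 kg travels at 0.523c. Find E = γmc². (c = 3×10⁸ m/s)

γ = 1/√(1 - 0.523²) = 1.1733
mc² = 3.0 × (3×10⁸)² = 2.700×10¹⁷ J
E = γmc² = 1.1733 × 2.700×10¹⁷ = 3.168×10¹⁷ J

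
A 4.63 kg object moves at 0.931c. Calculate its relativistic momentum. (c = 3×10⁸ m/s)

γ = 1/√(1 - 0.931²) = 2.740
v = 0.931 × 3×10⁸ = 2.793×10⁸ m/s
p = γmv = 2.740 × 4.63 × 2.793×10⁸ = 3.543×10⁹ kg·m/s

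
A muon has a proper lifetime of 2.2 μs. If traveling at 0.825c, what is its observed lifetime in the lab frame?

Proper lifetime τ₀ = 2.2 μs
γ = 1/√(1 - 0.825²) = 1.7695
τ = γτ₀ = 1.7695 × 2.2 μs = 3.893 μs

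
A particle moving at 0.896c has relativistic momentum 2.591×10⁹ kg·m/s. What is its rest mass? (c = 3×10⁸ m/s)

γ = 1/√(1 - 0.896²) = 2.252
v = 0.896 × 3×10⁸ = 2.688×10⁸ m/s
m = p/(γv) = 2.591×10⁹/(2.252 × 2.688×10⁸) = 4.280 kg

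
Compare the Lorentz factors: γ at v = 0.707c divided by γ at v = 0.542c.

γ₁ = 1/√(1 - 0.707²) = 1.414
γ₂ = 1/√(1 - 0.542²) = 1.190
γ₁/γ₂ = 1.414/1.190 = 1.188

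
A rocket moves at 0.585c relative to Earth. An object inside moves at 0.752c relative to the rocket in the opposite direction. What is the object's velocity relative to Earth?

Object's velocity in rocket frame is u' = -0.752c
u = (u' + v)/(1 + u'v/c²) = (v - 0.752)/(1 - 0.752·v/c²)
Numerator: 0.585 - 0.752 = -0.167
Denominator: 1 - 0.43992 = 0.56008
u = -0.167/0.56008 = -0.2982c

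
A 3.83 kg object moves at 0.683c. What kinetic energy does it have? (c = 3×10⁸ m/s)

γ = 1/√(1 - 0.683²) = 1.3691
γ - 1 = 0.3691
KE = (γ-1)mc² = 0.3691 × 3.83 × (3×10⁸)² = 1.272×10¹⁷ J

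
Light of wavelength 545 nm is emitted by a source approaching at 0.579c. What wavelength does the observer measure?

β = 0.579
Wavelength Doppler factor = √(0.421/1.579) = √(0.26662) = 0.5164
λ_obs = 545 × 0.5164 = 281.4 nm (blueshift)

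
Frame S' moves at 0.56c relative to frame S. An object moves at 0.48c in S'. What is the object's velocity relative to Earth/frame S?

u = (u' + v)/(1 + u'v/c²)
Numerator: 0.48 + 0.56 = 1.04
Denominator: 1 + 0.2688 = 1.2688
u = 1.04/1.2688 = 0.8197c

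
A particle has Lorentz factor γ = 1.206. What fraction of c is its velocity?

From γ = 1/√(1 - v²/c²):
1/γ² = 1/1.206² = 0.68755
v²/c² = 1 - 0.68755 = 0.31245
v/c = √(0.31245) = 0.5590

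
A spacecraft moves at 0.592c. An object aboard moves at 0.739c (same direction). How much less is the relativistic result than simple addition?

Classical: u' + v = 0.739 + 0.592 = 1.331c
Relativistic: u = (0.739 + 0.592)/(1 + 0.437488) = 1.331/1.437488 = 0.9259c
Difference: 1.331 - 0.9259 = 0.4051c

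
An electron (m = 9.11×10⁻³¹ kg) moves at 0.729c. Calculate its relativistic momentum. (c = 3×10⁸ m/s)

γ = 1/√(1 - 0.729²) = 1.461
v = 0.729 × 3×10⁸ = 2.187×10⁸ m/s
p = γmv = 1.461 × 9.11×10⁻³¹ × 2.187×10⁸ = 2.911×10⁻²² kg·m/s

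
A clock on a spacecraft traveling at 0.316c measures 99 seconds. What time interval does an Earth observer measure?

Proper time Δt₀ = 99 seconds
γ = 1/√(1 - 0.316²) = 1.054
Δt = γΔt₀ = 1.054 × 99 = 104.3 seconds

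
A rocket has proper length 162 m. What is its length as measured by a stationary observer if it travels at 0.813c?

Proper length L₀ = 162 m
γ = 1/√(1 - 0.813²) = 1.7174
L = L₀/γ = 162/1.7174 = 94.33 m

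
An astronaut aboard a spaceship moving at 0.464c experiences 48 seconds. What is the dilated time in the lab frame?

Proper time Δt₀ = 48 seconds
γ = 1/√(1 - 0.464²) = 1.129
Δt = γΔt₀ = 1.129 × 48 = 54.19 seconds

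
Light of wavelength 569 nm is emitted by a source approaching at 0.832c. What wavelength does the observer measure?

β = 0.832
Wavelength Doppler factor = √(0.168/1.832) = √(0.09170) = 0.3028
λ_obs = 569 × 0.3028 = 172.3 nm (blueshift)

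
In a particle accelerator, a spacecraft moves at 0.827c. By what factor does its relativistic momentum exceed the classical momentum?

p_rel = γmv, p_class = mv
Ratio = γ = 1/√(1 - 0.827²)
= 1/√(0.316071) = 1.779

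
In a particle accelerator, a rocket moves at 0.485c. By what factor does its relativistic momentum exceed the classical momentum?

p_rel = γmv, p_class = mv
Ratio = γ = 1/√(1 - 0.485²)
= 1/√(0.764775) = 1.143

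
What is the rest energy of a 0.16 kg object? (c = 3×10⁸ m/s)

c² = (3×10⁸)² = 9.000×10¹⁶ m²/s²
E₀ = mc² = 0.16 × 9.000×10¹⁶ = 1.440×10¹⁶ J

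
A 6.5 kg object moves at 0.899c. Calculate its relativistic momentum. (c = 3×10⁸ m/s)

γ = 1/√(1 - 0.899²) = 2.2834
v = 0.899 × 3×10⁸ = 2.697×10⁸ m/s
p = γmv = 2.2834 × 6.5 × 2.697×10⁸ = 4.003×10⁹ kg·m/s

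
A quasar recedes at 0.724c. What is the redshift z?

β = 0.724
(1+β)/(1-β) = 1.724/0.276 = 6.246
√(6.246) = 2.499
z = 2.499 - 1 = 1.499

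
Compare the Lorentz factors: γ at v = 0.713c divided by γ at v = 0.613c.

γ₁ = 1/√(1 - 0.713²) = 1.4262
γ₂ = 1/√(1 - 0.613²) = 1.2657
γ₁/γ₂ = 1.4262/1.2657 = 1.127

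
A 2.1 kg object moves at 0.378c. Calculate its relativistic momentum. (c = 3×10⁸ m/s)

γ = 1/√(1 - 0.378²) = 1.080
v = 0.378 × 3×10⁸ = 1.134×10⁸ m/s
p = γmv = 1.080 × 2.1 × 1.134×10⁸ = 2.572×10⁸ kg·m/s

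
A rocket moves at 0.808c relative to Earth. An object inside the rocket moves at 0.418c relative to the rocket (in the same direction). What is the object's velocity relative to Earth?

u = (u' + v)/(1 + u'v/c²)
Numerator: 0.418 + 0.808 = 1.226
Denominator: 1 + 0.337744 = 1.337744
u = 1.226/1.337744 = 0.9165c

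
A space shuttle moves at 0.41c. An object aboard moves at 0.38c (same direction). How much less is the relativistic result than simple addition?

Classical: u' + v = 0.38 + 0.41 = 0.79c
Relativistic: u = (0.38 + 0.41)/(1 + 0.1558) = 0.79/1.1558 = 0.6835c
Difference: 0.79 - 0.6835 = 0.1065c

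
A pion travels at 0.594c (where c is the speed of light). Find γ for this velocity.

v/c = 0.594, so (v/c)² = 0.352836
1 - (v/c)² = 0.647164
γ = 1/√(0.647164) = 1.243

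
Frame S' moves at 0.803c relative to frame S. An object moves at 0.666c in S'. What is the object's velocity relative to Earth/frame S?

u = (u' + v)/(1 + u'v/c²)
Numerator: 0.666 + 0.803 = 1.469
Denominator: 1 + 0.534798 = 1.534798
u = 1.469/1.534798 = 0.9571c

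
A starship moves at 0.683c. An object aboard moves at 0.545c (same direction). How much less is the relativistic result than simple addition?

Classical: u' + v = 0.545 + 0.683 = 1.228c
Relativistic: u = (0.545 + 0.683)/(1 + 0.372235) = 1.228/1.372235 = 0.8949c
Difference: 1.228 - 0.8949 = 0.3331c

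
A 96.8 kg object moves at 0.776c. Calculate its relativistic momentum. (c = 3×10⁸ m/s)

γ = 1/√(1 - 0.776²) = 1.5855
v = 0.776 × 3×10⁸ = 2.328×10⁸ m/s
p = γmv = 1.5855 × 96.8 × 2.328×10⁸ = 3.573×10¹⁰ kg·m/s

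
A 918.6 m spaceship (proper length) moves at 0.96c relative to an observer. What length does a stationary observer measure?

Proper length L₀ = 918.6 m
γ = 1/√(1 - 0.96²) = 3.571
L = L₀/γ = 918.6/3.571 = 257.2 m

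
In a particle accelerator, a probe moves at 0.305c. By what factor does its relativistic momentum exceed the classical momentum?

p_rel = γmv, p_class = mv
Ratio = γ = 1/√(1 - 0.305²)
= 1/√(0.906975) = 1.050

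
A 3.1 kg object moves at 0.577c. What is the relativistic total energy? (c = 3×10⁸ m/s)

γ = 1/√(1 - 0.577²) = 1.2244
mc² = 3.1 × (3×10⁸)² = 2.790×10¹⁷ J
E = γmc² = 1.2244 × 2.790×10¹⁷ = 3.416×10¹⁷ J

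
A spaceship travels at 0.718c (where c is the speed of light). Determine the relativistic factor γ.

v/c = 0.718, so (v/c)² = 0.515524
1 - (v/c)² = 0.484476
γ = 1/√(0.484476) = 1.437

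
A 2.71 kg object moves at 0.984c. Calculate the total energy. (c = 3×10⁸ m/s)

γ = 1/√(1 - 0.984²) = 5.613
mc² = 2.71 × (3×10⁸)² = 2.439×10¹⁷ J
E = γmc² = 5.613 × 2.439×10¹⁷ = 1.369×10¹⁸ J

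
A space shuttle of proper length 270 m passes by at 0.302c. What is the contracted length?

Proper length L₀ = 270 m
γ = 1/√(1 - 0.302²) = 1.049
L = L₀/γ = 270/1.049 = 257.4 m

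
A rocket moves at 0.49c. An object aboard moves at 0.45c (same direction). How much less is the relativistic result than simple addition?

Classical: u' + v = 0.45 + 0.49 = 0.94c
Relativistic: u = (0.45 + 0.49)/(1 + 0.2205) = 0.94/1.2205 = 0.7702c
Difference: 0.94 - 0.7702 = 0.1698c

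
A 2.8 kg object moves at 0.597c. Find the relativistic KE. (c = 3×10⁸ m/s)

γ = 1/√(1 - 0.597²) = 1.2465
γ - 1 = 0.2465
KE = (γ-1)mc² = 0.2465 × 2.8 × (3×10⁸)² = 6.212×10¹⁶ J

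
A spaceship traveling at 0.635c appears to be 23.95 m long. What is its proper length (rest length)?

Contracted length L = 23.95 m
γ = 1/√(1 - 0.635²) = 1.2945
L₀ = γL = 1.2945 × 23.95 = 31.00 m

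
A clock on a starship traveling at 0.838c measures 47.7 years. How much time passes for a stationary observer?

Proper time Δt₀ = 47.7 years
γ = 1/√(1 - 0.838²) = 1.8326
Δt = γΔt₀ = 1.8326 × 47.7 = 87.42 years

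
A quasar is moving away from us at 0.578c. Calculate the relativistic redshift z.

β = 0.578
(1+β)/(1-β) = 1.578/0.422 = 3.7393
√(3.7393) = 1.9337
z = 1.9337 - 1 = 0.9337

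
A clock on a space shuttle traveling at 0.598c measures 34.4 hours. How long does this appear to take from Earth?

Proper time Δt₀ = 34.4 hours
γ = 1/√(1 - 0.598²) = 1.2477
Δt = γΔt₀ = 1.2477 × 34.4 = 42.92 hours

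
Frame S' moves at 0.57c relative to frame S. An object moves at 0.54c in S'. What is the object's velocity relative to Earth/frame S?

u = (u' + v)/(1 + u'v/c²)
Numerator: 0.54 + 0.57 = 1.11
Denominator: 1 + 0.3078 = 1.3078
u = 1.11/1.3078 = 0.8488c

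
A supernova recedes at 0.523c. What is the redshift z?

β = 0.523
(1+β)/(1-β) = 1.523/0.477 = 3.193
√(3.193) = 1.7869
z = 1.7869 - 1 = 0.7869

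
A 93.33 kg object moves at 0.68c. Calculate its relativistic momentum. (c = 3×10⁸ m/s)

γ = 1/√(1 - 0.68²) = 1.364
v = 0.68 × 3×10⁸ = 2.040×10⁸ m/s
p = γmv = 1.364 × 93.33 × 2.040×10⁸ = 2.597×10¹⁰ kg·m/s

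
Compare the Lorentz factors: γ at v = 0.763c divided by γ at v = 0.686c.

γ₁ = 1/√(1 - 0.763²) = 1.547
γ₂ = 1/√(1 - 0.686²) = 1.374
γ₁/γ₂ = 1.547/1.374 = 1.126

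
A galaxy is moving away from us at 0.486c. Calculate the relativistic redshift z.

β = 0.486
(1+β)/(1-β) = 1.486/0.514 = 2.891
√(2.891) = 1.7003
z = 1.7003 - 1 = 0.7003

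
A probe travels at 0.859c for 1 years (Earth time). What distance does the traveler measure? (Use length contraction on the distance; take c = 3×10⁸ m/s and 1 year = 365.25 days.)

Earth distance: d = v × t = 0.859c × 1 yr = 8.132×10¹⁵ m
γ = 1.953
d' = d/γ = 8.132×10¹⁵/1.953 = 4.164×10¹⁵ m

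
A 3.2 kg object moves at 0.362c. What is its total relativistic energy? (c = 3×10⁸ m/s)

γ = 1/√(1 - 0.362²) = 1.073
mc² = 3.2 × (3×10⁸)² = 2.880×10¹⁷ J
E = γmc² = 1.073 × 2.880×10¹⁷ = 3.090×10¹⁷ J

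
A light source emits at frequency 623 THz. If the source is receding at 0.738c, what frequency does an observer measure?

β = v/c = 0.738
(1-β)/(1+β) = 0.262/1.738 = 0.15075
Doppler factor = √(0.15075) = 0.3883
f_obs = 623 × 0.3883 = 241.9 THz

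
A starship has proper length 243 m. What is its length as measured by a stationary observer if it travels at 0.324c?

Proper length L₀ = 243 m
γ = 1/√(1 - 0.324²) = 1.057
L = L₀/γ = 243/1.057 = 229.9 m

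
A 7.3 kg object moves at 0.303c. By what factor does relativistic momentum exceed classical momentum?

p_rel = γmv, p_class = mv
Ratio = γ = 1/√(1 - 0.303²) = 1.049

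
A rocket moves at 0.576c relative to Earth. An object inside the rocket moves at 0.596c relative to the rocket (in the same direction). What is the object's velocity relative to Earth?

u = (u' + v)/(1 + u'v/c²)
Numerator: 0.596 + 0.576 = 1.172
Denominator: 1 + 0.343296 = 1.343296
u = 1.172/1.343296 = 0.8725c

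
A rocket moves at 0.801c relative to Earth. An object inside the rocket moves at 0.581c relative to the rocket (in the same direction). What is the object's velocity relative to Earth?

u = (u' + v)/(1 + u'v/c²)
Numerator: 0.581 + 0.801 = 1.382
Denominator: 1 + 0.465381 = 1.465381
u = 1.382/1.465381 = 0.9431c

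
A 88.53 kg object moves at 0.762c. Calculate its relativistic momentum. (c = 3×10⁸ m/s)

γ = 1/√(1 - 0.762²) = 1.544
v = 0.762 × 3×10⁸ = 2.286×10⁸ m/s
p = γmv = 1.544 × 88.53 × 2.286×10⁸ = 3.125×10¹⁰ kg·m/s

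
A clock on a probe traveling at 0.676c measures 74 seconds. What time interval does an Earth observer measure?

Proper time Δt₀ = 74 seconds
γ = 1/√(1 - 0.676²) = 1.357
Δt = γΔt₀ = 1.357 × 74 = 100.4 seconds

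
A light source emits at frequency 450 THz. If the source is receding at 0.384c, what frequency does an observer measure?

β = v/c = 0.384
(1-β)/(1+β) = 0.616/1.384 = 0.445087
Doppler factor = √(0.445087) = 0.6671
f_obs = 450 × 0.6671 = 300.2 THz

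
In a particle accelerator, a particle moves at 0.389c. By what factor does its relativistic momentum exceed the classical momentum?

p_rel = γmv, p_class = mv
Ratio = γ = 1/√(1 - 0.389²)
= 1/√(0.848679) = 1.085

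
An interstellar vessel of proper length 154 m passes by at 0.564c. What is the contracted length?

Proper length L₀ = 154 m
γ = 1/√(1 - 0.564²) = 1.211
L = L₀/γ = 154/1.211 = 127.2 m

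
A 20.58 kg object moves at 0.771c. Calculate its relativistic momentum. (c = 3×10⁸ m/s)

γ = 1/√(1 - 0.771²) = 1.5703
v = 0.771 × 3×10⁸ = 2.313×10⁸ m/s
p = γmv = 1.5703 × 20.58 × 2.313×10⁸ = 7.475×10⁹ kg·m/s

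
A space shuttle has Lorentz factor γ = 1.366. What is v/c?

From γ = 1/√(1 - v²/c²):
1/γ² = 1/1.366² = 0.5359
v²/c² = 1 - 0.5359 = 0.4641
v/c = √(0.4641) = 0.6812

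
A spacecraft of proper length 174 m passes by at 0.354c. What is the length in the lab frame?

Proper length L₀ = 174 m
γ = 1/√(1 - 0.354²) = 1.0692
L = L₀/γ = 174/1.0692 = 162.7 m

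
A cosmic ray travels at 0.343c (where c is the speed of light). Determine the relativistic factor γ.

v/c = 0.343, so (v/c)² = 0.117649
1 - (v/c)² = 0.882351
γ = 1/√(0.882351) = 1.065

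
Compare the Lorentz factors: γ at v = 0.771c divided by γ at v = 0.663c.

γ₁ = 1/√(1 - 0.771²) = 1.5703
γ₂ = 1/√(1 - 0.663²) = 1.3358
γ₁/γ₂ = 1.5703/1.3358 = 1.176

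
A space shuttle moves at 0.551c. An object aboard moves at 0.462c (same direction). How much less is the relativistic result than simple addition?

Classical: u' + v = 0.462 + 0.551 = 1.013c
Relativistic: u = (0.462 + 0.551)/(1 + 0.254562) = 1.013/1.254562 = 0.8075c
Difference: 1.013 - 0.8075 = 0.2055c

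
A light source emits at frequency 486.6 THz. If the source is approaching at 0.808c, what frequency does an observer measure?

β = v/c = 0.808
(1+β)/(1-β) = 1.808/0.192 = 9.417
Doppler factor = √(9.417) = 3.069
f_obs = 486.6 × 3.069 = 1493 THz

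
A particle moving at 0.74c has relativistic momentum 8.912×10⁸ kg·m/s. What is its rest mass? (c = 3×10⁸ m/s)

γ = 1/√(1 - 0.74²) = 1.487
v = 0.74 × 3×10⁸ = 2.220×10⁸ m/s
m = p/(γv) = 8.912×10⁸/(1.487 × 2.220×10⁸) = 2.700 kg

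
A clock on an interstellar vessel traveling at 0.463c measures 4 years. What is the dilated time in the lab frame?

Proper time Δt₀ = 4 years
γ = 1/√(1 - 0.463²) = 1.1282
Δt = γΔt₀ = 1.1282 × 4 = 4.513 years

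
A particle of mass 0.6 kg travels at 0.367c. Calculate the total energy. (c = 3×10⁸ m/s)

γ = 1/√(1 - 0.367²) = 1.075
mc² = 0.6 × (3×10⁸)² = 5.400×10¹⁶ J
E = γmc² = 1.075 × 5.400×10¹⁶ = 5.805×10¹⁶ J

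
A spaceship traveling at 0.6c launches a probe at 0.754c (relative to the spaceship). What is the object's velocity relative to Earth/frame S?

u = (u' + v)/(1 + u'v/c²)
Numerator: 0.754 + 0.6 = 1.354
Denominator: 1 + 0.4524 = 1.4524
u = 1.354/1.4524 = 0.9323c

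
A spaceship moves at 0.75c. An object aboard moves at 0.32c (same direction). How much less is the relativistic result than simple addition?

Classical: u' + v = 0.32 + 0.75 = 1.07c
Relativistic: u = (0.32 + 0.75)/(1 + 0.24) = 1.07/1.24 = 0.8629c
Difference: 1.07 - 0.8629 = 0.2071c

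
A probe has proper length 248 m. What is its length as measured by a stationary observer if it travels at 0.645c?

Proper length L₀ = 248 m
γ = 1/√(1 - 0.645²) = 1.309
L = L₀/γ = 248/1.309 = 189.5 m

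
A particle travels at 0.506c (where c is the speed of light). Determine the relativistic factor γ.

v/c = 0.506, so (v/c)² = 0.256036
1 - (v/c)² = 0.743964
γ = 1/√(0.743964) = 1.159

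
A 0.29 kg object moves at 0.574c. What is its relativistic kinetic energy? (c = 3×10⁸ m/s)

γ = 1/√(1 - 0.574²) = 1.22122
γ - 1 = 0.22122
KE = (γ-1)mc² = 0.22122 × 0.29 × (3×10⁸)² = 5.774×10¹⁵ J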